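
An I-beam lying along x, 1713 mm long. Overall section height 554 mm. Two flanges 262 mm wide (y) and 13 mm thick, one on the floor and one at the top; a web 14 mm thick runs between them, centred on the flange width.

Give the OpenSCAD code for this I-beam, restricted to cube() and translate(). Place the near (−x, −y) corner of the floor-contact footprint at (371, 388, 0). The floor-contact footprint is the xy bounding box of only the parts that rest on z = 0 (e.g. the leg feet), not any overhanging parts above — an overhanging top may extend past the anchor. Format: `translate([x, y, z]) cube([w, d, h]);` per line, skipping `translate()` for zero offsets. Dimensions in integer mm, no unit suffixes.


translate([371, 388, 0]) cube([1713, 262, 13]);
translate([371, 512, 13]) cube([1713, 14, 528]);
translate([371, 388, 541]) cube([1713, 262, 13]);


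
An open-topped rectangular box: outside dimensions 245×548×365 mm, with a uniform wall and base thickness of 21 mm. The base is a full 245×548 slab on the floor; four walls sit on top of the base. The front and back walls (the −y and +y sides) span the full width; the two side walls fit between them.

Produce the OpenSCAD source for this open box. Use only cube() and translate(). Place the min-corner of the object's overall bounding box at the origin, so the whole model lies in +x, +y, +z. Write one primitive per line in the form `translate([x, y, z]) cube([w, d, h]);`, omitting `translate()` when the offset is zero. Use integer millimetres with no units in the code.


cube([245, 548, 21]);
translate([0, 0, 21]) cube([245, 21, 344]);
translate([0, 527, 21]) cube([245, 21, 344]);
translate([0, 21, 21]) cube([21, 506, 344]);
translate([224, 21, 21]) cube([21, 506, 344]);


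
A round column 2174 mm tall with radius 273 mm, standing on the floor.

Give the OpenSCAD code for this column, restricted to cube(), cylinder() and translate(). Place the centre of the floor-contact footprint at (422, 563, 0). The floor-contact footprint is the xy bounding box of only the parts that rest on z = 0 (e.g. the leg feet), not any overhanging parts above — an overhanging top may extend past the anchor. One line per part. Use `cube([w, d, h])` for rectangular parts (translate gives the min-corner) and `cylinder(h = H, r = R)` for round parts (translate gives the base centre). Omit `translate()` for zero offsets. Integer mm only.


translate([422, 563, 0]) cylinder(h = 2174, r = 273);


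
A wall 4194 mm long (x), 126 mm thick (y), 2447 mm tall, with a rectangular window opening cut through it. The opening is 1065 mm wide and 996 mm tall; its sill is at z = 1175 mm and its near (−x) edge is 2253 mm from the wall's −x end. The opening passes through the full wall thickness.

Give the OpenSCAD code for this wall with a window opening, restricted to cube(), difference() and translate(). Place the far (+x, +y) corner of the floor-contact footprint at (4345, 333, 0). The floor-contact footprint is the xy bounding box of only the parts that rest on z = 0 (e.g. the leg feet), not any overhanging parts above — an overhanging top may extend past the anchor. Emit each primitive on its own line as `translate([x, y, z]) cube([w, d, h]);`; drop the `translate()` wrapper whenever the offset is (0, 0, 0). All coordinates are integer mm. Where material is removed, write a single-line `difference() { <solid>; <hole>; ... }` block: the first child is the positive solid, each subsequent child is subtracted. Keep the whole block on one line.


difference() { translate([151, 207, 0]) cube([4194, 126, 2447]); translate([2404, 207, 1175]) cube([1065, 126, 996]); }


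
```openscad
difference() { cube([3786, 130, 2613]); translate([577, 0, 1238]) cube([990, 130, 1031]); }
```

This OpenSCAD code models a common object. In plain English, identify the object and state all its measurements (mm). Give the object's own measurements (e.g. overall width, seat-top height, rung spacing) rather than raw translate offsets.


A wall 3786 mm long (x), 130 mm thick (y), 2613 mm tall, with a rectangular window opening cut through it. The opening is 990 mm wide and 1031 mm tall; its sill is at z = 1238 mm and its near (−x) edge is 577 mm from the wall's −x end. The opening passes through the full wall thickness.


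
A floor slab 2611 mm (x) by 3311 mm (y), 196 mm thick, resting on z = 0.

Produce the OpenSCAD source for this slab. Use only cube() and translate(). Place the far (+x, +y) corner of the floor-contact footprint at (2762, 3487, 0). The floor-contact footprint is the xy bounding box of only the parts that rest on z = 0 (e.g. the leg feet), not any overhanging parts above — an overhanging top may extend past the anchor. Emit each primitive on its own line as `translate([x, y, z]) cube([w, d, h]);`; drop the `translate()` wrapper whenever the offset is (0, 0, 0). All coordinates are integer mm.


translate([151, 176, 0]) cube([2611, 3311, 196]);


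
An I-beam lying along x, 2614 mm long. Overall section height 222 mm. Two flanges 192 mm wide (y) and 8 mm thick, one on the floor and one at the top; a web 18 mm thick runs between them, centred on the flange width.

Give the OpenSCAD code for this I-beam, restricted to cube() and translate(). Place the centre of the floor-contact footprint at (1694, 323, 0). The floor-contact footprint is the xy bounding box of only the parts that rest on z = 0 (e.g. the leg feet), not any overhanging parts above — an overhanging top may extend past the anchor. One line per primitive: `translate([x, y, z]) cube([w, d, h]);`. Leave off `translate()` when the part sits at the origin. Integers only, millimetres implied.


translate([387, 227, 0]) cube([2614, 192, 8]);
translate([387, 314, 8]) cube([2614, 18, 206]);
translate([387, 227, 214]) cube([2614, 192, 8]);


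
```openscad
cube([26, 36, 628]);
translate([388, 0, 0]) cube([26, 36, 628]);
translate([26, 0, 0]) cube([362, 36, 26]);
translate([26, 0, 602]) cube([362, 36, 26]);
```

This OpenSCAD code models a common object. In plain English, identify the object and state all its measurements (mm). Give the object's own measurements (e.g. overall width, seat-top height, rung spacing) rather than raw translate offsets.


A rectangular picture frame lying in the x–z plane (depth along y). The opening is 362 mm wide (x) by 576 mm tall (z), surrounded by a border 26 mm wide on all four sides. The frame is 36 mm deep and is made of two full-height vertical stiles with two horizontal rails fitted between them.


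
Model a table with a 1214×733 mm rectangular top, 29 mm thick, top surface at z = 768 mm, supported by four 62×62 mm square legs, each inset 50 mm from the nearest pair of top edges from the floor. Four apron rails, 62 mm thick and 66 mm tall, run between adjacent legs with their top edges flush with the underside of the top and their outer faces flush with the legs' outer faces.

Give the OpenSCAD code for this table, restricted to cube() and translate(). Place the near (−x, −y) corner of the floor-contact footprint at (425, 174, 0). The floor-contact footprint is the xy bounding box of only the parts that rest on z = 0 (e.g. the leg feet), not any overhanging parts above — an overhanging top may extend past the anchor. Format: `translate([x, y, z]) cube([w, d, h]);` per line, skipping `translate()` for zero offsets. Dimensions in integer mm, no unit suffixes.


translate([375, 124, 739]) cube([1214, 733, 29]);
translate([425, 174, 0]) cube([62, 62, 739]);
translate([1477, 174, 0]) cube([62, 62, 739]);
translate([425, 745, 0]) cube([62, 62, 739]);
translate([1477, 745, 0]) cube([62, 62, 739]);
translate([487, 174, 673]) cube([990, 62, 66]);
translate([487, 745, 673]) cube([990, 62, 66]);
translate([425, 236, 673]) cube([62, 509, 66]);
translate([1477, 236, 673]) cube([62, 509, 66]);


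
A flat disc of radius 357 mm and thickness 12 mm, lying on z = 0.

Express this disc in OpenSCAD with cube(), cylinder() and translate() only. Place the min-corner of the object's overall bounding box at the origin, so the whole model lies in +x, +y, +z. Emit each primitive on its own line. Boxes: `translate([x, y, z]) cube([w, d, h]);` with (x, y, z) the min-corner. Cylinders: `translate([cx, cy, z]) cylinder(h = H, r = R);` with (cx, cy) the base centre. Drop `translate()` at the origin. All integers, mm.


translate([357, 357, 0]) cylinder(h = 12, r = 357);


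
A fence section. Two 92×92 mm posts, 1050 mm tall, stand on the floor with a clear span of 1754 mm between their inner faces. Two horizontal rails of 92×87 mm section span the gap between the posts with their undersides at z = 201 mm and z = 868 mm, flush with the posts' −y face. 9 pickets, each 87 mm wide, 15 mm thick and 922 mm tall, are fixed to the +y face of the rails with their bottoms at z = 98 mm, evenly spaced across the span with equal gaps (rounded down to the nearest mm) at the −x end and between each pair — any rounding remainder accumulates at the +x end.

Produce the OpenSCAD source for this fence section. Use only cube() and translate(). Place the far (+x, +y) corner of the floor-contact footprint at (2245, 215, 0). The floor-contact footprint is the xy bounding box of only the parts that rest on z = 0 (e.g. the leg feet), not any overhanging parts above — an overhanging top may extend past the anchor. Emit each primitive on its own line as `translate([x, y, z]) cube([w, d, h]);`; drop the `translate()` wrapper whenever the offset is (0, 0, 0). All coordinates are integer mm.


translate([307, 123, 0]) cube([92, 92, 1050]);
translate([2153, 123, 0]) cube([92, 92, 1050]);
translate([399, 123, 201]) cube([1754, 92, 87]);
translate([399, 123, 868]) cube([1754, 92, 87]);
translate([496, 215, 98]) cube([87, 15, 922]);
translate([680, 215, 98]) cube([87, 15, 922]);
translate([864, 215, 98]) cube([87, 15, 922]);
translate([1048, 215, 98]) cube([87, 15, 922]);
translate([1232, 215, 98]) cube([87, 15, 922]);
translate([1416, 215, 98]) cube([87, 15, 922]);
translate([1600, 215, 98]) cube([87, 15, 922]);
translate([1784, 215, 98]) cube([87, 15, 922]);
translate([1968, 215, 98]) cube([87, 15, 922]);


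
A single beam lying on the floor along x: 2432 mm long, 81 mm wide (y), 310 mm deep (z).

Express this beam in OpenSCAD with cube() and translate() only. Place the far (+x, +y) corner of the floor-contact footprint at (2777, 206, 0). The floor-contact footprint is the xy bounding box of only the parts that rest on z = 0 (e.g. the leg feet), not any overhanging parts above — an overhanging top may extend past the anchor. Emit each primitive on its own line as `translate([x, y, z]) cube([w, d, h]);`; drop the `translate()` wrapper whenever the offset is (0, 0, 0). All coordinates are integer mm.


translate([345, 125, 0]) cube([2432, 81, 310]);


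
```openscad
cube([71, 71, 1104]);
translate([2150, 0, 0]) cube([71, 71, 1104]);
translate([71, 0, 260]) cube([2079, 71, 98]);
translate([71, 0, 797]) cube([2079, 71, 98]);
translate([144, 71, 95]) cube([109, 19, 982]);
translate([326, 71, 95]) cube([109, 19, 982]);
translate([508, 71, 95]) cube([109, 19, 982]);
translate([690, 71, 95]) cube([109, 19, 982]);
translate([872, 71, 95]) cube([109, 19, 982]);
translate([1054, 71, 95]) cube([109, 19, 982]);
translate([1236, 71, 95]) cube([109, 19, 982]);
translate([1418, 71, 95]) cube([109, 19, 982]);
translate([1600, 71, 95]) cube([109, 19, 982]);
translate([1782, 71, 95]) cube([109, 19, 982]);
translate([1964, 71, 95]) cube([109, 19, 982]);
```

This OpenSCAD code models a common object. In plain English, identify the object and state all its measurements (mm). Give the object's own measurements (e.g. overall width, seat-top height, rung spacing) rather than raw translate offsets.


A fence section. Two 71×71 mm posts, 1104 mm tall, stand on the floor with a clear span of 2079 mm between their inner faces. Two horizontal rails of 71×98 mm section span the gap between the posts with their undersides at z = 260 mm and z = 797 mm, flush with the posts' −y face. 11 pickets, each 109 mm wide, 19 mm thick and 982 mm tall, are fixed to the +y face of the rails with their bottoms at z = 95 mm, spaced across the span with a 73 mm gap after the −x post and between neighbouring pickets, with 77 mm left before the +x post.


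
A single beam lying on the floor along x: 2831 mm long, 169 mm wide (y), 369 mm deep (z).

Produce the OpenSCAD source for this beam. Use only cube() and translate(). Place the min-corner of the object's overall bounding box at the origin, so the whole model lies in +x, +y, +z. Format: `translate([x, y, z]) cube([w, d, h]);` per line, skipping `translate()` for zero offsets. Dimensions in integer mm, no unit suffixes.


cube([2831, 169, 369]);


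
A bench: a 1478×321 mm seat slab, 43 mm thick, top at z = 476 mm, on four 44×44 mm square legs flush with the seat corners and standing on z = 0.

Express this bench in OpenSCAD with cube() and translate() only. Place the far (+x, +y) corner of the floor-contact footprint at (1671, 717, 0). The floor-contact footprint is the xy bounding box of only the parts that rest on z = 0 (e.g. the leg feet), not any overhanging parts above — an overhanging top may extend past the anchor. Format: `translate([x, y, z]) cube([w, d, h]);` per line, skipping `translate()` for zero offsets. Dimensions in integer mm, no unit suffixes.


translate([193, 396, 433]) cube([1478, 321, 43]);
translate([193, 396, 0]) cube([44, 44, 433]);
translate([193, 673, 0]) cube([44, 44, 433]);
translate([1627, 396, 0]) cube([44, 44, 433]);
translate([1627, 673, 0]) cube([44, 44, 433]);


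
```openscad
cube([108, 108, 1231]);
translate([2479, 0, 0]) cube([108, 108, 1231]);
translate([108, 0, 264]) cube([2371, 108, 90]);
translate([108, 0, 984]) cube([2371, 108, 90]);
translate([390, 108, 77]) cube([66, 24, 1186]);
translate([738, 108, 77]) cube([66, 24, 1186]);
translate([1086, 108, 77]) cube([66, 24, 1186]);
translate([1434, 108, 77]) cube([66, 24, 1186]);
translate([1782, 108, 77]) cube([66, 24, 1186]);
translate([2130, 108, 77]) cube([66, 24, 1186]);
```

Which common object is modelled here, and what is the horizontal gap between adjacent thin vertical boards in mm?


A fence section. The picket gap is 282 mm.

Two posts, two rails, 6 pickets — a fence section. Span 2371 mm holds 6 pickets of 66 mm with 7 equal gaps: ⌊(2371 − 6·66) / 7⌋ = 282 mm.


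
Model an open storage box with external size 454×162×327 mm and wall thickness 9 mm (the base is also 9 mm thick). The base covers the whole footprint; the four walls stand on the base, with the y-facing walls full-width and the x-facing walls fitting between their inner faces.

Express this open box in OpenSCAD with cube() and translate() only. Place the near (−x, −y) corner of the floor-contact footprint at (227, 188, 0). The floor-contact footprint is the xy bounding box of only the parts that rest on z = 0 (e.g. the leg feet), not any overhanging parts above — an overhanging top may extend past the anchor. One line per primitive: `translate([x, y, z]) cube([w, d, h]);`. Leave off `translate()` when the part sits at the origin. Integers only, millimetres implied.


translate([227, 188, 0]) cube([454, 162, 9]);
translate([227, 188, 9]) cube([454, 9, 318]);
translate([227, 341, 9]) cube([454, 9, 318]);
translate([227, 197, 9]) cube([9, 144, 318]);
translate([672, 197, 9]) cube([9, 144, 318]);


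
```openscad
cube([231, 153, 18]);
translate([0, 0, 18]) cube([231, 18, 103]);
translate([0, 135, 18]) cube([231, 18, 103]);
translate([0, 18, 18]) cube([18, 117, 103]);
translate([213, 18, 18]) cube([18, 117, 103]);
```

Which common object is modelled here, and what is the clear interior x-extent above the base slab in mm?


An open box. The internal width is 195 mm.

A 231×153 base slab with four walls standing on it — an open box. The base is 231 mm wide and the walls are 18 mm thick, so the internal width is 231 − 2 × 18 = 195 mm.


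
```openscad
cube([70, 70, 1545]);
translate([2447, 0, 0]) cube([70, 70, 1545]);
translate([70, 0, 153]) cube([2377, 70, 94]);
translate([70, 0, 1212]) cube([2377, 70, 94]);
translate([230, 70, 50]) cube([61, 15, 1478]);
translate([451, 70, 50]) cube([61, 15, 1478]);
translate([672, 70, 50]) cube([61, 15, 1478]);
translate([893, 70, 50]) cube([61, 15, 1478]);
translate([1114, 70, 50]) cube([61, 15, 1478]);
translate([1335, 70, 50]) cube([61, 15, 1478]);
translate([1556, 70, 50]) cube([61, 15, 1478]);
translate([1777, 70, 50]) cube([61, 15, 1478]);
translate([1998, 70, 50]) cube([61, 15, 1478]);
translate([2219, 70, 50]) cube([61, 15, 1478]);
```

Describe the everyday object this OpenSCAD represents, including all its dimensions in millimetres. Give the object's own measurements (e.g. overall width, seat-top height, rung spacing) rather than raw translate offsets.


A fence section. Two 70×70 mm posts, 1545 mm tall, stand on the floor with a clear span of 2377 mm between their inner faces. Two horizontal rails of 70×94 mm section span the gap between the posts with their undersides at z = 153 mm and z = 1212 mm, flush with the posts' −y face. 10 pickets, each 61 mm wide, 15 mm thick and 1478 mm tall, are fixed to the +y face of the rails with their bottoms at z = 50 mm, spaced across the span with a 160 mm gap after the −x post and between neighbouring pickets, with 167 mm left before the +x post.


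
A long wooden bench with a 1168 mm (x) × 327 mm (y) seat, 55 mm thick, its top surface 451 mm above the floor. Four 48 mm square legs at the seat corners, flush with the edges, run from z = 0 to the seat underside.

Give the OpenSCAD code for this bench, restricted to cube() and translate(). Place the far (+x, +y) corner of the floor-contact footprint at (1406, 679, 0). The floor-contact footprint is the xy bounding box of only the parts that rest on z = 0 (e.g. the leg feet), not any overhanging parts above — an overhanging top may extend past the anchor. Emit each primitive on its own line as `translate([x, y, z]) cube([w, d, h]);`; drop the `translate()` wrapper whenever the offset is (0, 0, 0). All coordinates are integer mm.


// leg_h = 451 − 55 = 396
translate([238, 352, 396]) cube([1168, 327, 55]);
translate([238, 352, 0]) cube([48, 48, 396]);
translate([238, 631, 0]) cube([48, 48, 396]);
translate([1358, 352, 0]) cube([48, 48, 396]);
translate([1358, 631, 0]) cube([48, 48, 396]);


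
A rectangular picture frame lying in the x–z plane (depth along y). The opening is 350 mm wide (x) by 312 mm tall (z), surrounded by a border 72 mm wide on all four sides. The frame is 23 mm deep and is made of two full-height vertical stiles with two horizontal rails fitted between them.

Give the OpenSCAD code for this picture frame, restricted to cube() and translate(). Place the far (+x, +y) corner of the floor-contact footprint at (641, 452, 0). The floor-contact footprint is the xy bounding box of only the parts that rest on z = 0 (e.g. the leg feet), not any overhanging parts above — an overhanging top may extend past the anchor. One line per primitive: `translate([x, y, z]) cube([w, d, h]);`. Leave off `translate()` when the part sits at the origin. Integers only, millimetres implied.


translate([147, 429, 0]) cube([72, 23, 456]);
translate([569, 429, 0]) cube([72, 23, 456]);
translate([219, 429, 0]) cube([350, 23, 72]);
translate([219, 429, 384]) cube([350, 23, 72]);


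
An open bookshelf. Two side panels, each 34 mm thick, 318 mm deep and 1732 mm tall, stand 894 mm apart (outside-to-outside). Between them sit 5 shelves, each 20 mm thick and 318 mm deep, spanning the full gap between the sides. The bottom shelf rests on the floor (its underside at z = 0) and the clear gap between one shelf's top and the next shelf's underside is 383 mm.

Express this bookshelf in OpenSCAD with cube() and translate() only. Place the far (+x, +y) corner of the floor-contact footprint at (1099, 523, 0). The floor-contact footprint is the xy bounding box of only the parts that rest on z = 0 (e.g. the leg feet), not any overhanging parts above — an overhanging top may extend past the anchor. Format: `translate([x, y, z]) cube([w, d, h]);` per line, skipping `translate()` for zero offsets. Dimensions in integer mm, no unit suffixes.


translate([205, 205, 0]) cube([34, 318, 1732]);
translate([1065, 205, 0]) cube([34, 318, 1732]);
translate([239, 205, 0]) cube([826, 318, 20]);
translate([239, 205, 403]) cube([826, 318, 20]);
translate([239, 205, 806]) cube([826, 318, 20]);
translate([239, 205, 1209]) cube([826, 318, 20]);
translate([239, 205, 1612]) cube([826, 318, 20]);


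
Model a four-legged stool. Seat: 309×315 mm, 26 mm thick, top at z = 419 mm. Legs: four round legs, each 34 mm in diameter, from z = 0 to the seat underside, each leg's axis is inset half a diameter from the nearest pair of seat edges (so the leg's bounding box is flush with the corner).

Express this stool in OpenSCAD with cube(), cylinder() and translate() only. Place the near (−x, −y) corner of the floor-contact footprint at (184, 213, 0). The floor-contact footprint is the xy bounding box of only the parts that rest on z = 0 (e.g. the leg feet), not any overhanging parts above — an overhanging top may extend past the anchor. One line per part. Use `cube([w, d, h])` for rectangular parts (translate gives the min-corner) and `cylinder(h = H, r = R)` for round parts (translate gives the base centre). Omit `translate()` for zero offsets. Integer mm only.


// leg_h = 419 - 26 = 393
translate([184, 213, 393]) cube([309, 315, 26]);
translate([201, 230, 0]) cylinder(h = 393, r = 17);
translate([476, 230, 0]) cylinder(h = 393, r = 17);
translate([201, 511, 0]) cylinder(h = 393, r = 17);
translate([476, 511, 0]) cylinder(h = 393, r = 17);


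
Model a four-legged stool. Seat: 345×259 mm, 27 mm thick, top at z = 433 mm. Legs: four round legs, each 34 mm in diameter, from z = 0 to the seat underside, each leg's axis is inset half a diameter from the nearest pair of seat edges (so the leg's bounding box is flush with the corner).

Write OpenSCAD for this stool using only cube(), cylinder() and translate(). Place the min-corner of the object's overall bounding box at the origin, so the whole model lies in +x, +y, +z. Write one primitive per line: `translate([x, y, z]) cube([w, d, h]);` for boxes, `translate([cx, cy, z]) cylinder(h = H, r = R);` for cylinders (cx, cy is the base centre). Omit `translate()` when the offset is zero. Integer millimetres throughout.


translate([0, 0, 406]) cube([345, 259, 27]);
translate([17, 17, 0]) cylinder(h = 406, r = 17);
translate([328, 17, 0]) cylinder(h = 406, r = 17);
translate([17, 242, 0]) cylinder(h = 406, r = 17);
translate([328, 242, 0]) cylinder(h = 406, r = 17);


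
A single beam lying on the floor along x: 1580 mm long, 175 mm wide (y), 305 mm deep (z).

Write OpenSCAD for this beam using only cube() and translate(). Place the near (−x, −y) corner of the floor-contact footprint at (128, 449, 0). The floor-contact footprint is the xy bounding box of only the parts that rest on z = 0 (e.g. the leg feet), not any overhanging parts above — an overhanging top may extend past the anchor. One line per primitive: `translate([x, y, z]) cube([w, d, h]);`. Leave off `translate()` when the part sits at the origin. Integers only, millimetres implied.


translate([128, 449, 0]) cube([1580, 175, 305]);


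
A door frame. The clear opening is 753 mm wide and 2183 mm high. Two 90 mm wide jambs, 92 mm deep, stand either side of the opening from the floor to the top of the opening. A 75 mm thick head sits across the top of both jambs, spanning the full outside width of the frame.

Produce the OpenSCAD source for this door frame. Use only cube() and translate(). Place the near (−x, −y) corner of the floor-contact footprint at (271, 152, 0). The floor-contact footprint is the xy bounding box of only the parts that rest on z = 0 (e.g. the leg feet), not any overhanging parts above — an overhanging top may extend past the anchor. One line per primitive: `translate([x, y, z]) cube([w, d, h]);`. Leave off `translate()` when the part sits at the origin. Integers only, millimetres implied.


translate([271, 152, 0]) cube([90, 92, 2183]);
translate([1114, 152, 0]) cube([90, 92, 2183]);
translate([271, 152, 2183]) cube([933, 92, 75]);


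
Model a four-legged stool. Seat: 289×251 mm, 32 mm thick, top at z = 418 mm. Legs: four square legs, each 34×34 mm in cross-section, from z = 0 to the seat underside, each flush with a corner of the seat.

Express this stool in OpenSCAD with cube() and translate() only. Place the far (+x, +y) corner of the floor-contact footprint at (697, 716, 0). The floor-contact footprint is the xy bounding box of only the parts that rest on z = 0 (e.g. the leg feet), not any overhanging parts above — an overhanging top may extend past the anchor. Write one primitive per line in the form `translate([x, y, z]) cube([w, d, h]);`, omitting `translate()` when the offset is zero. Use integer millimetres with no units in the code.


translate([408, 465, 386]) cube([289, 251, 32]);
translate([408, 465, 0]) cube([34, 34, 386]);
translate([663, 465, 0]) cube([34, 34, 386]);
translate([408, 682, 0]) cube([34, 34, 386]);
translate([663, 682, 0]) cube([34, 34, 386]);


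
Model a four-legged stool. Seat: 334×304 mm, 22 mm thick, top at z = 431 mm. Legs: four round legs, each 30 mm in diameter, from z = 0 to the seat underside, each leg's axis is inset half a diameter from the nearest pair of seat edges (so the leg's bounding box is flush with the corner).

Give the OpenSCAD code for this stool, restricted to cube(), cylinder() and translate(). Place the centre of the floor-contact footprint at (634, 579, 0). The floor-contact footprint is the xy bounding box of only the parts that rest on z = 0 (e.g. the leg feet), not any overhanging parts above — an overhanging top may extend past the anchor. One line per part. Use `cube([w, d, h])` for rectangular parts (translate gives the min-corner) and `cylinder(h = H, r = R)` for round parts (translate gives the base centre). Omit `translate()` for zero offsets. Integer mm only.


translate([467, 427, 409]) cube([334, 304, 22]);
translate([482, 442, 0]) cylinder(h = 409, r = 15);
translate([786, 442, 0]) cylinder(h = 409, r = 15);
translate([482, 716, 0]) cylinder(h = 409, r = 15);
translate([786, 716, 0]) cylinder(h = 409, r = 15);


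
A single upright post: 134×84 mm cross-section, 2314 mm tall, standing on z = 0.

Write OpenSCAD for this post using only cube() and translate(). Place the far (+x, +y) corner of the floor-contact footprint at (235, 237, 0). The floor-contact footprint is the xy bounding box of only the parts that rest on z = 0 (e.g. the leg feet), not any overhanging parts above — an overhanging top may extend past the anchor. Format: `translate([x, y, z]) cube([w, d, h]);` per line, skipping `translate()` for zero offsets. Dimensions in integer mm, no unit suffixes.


translate([101, 153, 0]) cube([134, 84, 2314]);


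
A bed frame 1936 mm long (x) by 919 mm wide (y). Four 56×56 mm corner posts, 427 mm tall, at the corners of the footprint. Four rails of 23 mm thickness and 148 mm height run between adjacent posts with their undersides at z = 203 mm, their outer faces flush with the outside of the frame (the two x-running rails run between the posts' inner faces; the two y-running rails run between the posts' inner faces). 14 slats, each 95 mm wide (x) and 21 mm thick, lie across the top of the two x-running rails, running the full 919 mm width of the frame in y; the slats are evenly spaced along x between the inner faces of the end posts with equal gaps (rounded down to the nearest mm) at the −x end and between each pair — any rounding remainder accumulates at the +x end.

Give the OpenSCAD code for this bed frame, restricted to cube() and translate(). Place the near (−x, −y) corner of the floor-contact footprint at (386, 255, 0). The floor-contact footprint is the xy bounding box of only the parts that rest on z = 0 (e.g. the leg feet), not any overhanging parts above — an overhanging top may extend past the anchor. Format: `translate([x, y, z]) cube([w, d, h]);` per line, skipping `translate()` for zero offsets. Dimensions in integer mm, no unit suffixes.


translate([386, 255, 0]) cube([56, 56, 427]);
translate([386, 1118, 0]) cube([56, 56, 427]);
translate([2266, 255, 0]) cube([56, 56, 427]);
translate([2266, 1118, 0]) cube([56, 56, 427]);
translate([442, 255, 203]) cube([1824, 23, 148]);
translate([442, 1151, 203]) cube([1824, 23, 148]);
translate([386, 311, 203]) cube([23, 807, 148]);
translate([2299, 311, 203]) cube([23, 807, 148]);
translate([474, 255, 351]) cube([95, 919, 21]);
translate([601, 255, 351]) cube([95, 919, 21]);
translate([728, 255, 351]) cube([95, 919, 21]);
translate([855, 255, 351]) cube([95, 919, 21]);
translate([982, 255, 351]) cube([95, 919, 21]);
translate([1109, 255, 351]) cube([95, 919, 21]);
translate([1236, 255, 351]) cube([95, 919, 21]);
translate([1363, 255, 351]) cube([95, 919, 21]);
translate([1490, 255, 351]) cube([95, 919, 21]);
translate([1617, 255, 351]) cube([95, 919, 21]);
translate([1744, 255, 351]) cube([95, 919, 21]);
translate([1871, 255, 351]) cube([95, 919, 21]);
translate([1998, 255, 351]) cube([95, 919, 21]);
translate([2125, 255, 351]) cube([95, 919, 21]);


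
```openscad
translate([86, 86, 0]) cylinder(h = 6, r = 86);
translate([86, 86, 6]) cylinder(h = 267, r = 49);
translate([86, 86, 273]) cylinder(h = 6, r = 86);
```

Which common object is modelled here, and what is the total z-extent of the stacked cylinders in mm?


A spool. The overall height is 279 mm.

Three coaxial cylinders, large–small–large — a spool. Two 6 mm flanges and a 267 mm core give 6 + 267 + 6 = 279 mm.


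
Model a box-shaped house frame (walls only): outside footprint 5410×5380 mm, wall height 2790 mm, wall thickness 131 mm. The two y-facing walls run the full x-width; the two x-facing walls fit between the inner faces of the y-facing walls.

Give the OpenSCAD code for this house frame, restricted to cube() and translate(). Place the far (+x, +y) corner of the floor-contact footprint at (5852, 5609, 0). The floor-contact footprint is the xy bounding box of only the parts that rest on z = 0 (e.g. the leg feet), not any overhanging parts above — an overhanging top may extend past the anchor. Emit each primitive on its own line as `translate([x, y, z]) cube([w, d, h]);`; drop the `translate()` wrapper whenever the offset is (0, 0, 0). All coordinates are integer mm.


translate([442, 229, 0]) cube([5410, 131, 2790]);
translate([442, 5478, 0]) cube([5410, 131, 2790]);
translate([442, 360, 0]) cube([131, 5118, 2790]);
translate([5721, 360, 0]) cube([131, 5118, 2790]);


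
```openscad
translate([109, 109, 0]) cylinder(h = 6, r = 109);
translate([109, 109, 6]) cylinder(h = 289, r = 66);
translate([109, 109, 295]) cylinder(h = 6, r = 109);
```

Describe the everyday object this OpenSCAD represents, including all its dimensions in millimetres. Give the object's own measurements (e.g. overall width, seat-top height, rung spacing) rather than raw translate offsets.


A spool: two coaxial disc flanges of radius 109 mm and thickness 6 mm, joined by a core cylinder of radius 66 mm and height 289 mm. The lower flange rests on z = 0 and the three cylinders share a vertical axis.


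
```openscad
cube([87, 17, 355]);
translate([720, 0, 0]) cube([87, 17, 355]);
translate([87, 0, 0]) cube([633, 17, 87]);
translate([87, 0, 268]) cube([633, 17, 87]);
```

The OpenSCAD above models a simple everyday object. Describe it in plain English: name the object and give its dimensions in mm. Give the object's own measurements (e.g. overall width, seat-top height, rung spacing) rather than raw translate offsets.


A rectangular picture frame lying in the x–z plane (depth along y). The opening is 633 mm wide (x) by 181 mm tall (z), surrounded by a border 87 mm wide on all four sides. The frame is 17 mm deep and is made of two full-height vertical stiles with two horizontal rails fitted between them.


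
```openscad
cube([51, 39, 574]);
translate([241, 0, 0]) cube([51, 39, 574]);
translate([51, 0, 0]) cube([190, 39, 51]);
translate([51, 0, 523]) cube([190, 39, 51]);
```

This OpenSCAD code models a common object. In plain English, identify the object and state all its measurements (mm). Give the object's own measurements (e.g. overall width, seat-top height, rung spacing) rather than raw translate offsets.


A rectangular picture frame lying in the x–z plane (depth along y). The opening is 190 mm wide (x) by 472 mm tall (z), surrounded by a border 51 mm wide on all four sides. The frame is 39 mm deep and is made of two full-height vertical stiles with two horizontal rails fitted between them.


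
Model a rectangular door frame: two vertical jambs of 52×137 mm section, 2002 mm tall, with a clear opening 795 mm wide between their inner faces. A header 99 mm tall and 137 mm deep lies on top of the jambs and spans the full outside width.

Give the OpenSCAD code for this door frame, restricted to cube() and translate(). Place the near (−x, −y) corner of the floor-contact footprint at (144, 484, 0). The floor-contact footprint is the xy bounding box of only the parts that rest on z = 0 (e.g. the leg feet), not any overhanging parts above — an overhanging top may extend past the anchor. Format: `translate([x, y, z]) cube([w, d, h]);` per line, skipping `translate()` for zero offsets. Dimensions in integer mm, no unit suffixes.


translate([144, 484, 0]) cube([52, 137, 2002]);
translate([991, 484, 0]) cube([52, 137, 2002]);
translate([144, 484, 2002]) cube([899, 137, 99]);


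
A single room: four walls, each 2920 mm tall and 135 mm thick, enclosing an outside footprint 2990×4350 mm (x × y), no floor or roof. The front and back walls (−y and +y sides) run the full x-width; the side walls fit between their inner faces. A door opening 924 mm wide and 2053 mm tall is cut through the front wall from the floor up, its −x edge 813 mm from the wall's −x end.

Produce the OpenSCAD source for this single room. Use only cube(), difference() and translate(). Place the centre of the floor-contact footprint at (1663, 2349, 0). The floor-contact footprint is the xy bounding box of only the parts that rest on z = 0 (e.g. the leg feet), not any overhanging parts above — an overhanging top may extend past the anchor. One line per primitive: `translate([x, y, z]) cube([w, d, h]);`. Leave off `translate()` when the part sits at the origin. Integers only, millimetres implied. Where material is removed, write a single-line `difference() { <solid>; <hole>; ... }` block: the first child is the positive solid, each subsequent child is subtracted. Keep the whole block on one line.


difference() { translate([168, 174, 0]) cube([2990, 135, 2920]); translate([981, 174, 0]) cube([924, 135, 2053]); }
translate([168, 4389, 0]) cube([2990, 135, 2920]);
translate([168, 309, 0]) cube([135, 4080, 2920]);
translate([3023, 309, 0]) cube([135, 4080, 2920]);


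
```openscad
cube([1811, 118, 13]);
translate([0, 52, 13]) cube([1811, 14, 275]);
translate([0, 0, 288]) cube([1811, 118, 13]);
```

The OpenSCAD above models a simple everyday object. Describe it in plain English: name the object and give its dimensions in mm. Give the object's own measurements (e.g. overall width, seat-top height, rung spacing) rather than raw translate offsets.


An I-beam lying along x, 1811 mm long. Overall section height 301 mm. Two flanges 118 mm wide (y) and 13 mm thick, one on the floor and one at the top; a web 14 mm thick runs between them, centred on the flange width.


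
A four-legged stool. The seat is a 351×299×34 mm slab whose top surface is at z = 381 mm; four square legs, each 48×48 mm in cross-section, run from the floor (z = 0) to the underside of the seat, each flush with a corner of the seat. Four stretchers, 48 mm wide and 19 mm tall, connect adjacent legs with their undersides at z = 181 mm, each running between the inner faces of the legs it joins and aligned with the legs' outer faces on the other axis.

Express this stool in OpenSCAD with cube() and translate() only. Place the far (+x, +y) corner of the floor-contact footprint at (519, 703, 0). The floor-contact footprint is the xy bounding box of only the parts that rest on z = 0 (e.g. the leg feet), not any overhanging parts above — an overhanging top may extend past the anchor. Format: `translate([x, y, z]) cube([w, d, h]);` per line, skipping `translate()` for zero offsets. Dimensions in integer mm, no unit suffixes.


// leg_h = 381 - 34 = 347
// stretcher span = 351 - 2*48 = 255
translate([168, 404, 347]) cube([351, 299, 34]);
translate([168, 404, 0]) cube([48, 48, 347]);
translate([471, 404, 0]) cube([48, 48, 347]);
translate([168, 655, 0]) cube([48, 48, 347]);
translate([471, 655, 0]) cube([48, 48, 347]);
translate([216, 404, 181]) cube([255, 48, 19]);
translate([216, 655, 181]) cube([255, 48, 19]);
translate([168, 452, 181]) cube([48, 203, 19]);
translate([471, 452, 181]) cube([48, 203, 19]);


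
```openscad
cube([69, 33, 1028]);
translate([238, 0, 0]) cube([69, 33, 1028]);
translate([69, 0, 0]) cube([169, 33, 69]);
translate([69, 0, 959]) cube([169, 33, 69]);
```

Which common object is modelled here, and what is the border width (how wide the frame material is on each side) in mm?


A picture frame. The border width is 69 mm.

Four thin pieces enclosing a rectangular opening — a picture frame. The two full-height stiles are 1028 mm tall; the top rail sits at z = 959 and is 69 mm tall, so the border above the opening is 1028 − 959 = 69 mm, matching the stile x-width.


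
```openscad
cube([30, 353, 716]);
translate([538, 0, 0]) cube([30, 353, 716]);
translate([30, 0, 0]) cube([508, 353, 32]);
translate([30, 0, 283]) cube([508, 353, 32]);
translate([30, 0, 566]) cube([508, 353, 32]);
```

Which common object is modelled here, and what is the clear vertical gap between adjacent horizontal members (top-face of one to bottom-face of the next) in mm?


A bookshelf. The clear shelf gap is 251 mm.

Two tall side panels with 3 horizontal boards between them — a bookshelf. The first two shelf undersides are at z = 0 and z = 283; with shelf thickness 32, the clear gap is 283 − 0 − 32 = 251 mm.


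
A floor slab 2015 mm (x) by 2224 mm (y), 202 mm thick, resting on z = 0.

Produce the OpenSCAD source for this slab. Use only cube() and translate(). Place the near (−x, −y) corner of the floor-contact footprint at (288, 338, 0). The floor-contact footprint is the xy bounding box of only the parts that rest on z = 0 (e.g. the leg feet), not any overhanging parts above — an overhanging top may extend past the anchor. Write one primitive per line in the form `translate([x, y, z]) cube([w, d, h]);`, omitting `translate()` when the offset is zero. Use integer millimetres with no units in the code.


translate([288, 338, 0]) cube([2015, 2224, 202]);


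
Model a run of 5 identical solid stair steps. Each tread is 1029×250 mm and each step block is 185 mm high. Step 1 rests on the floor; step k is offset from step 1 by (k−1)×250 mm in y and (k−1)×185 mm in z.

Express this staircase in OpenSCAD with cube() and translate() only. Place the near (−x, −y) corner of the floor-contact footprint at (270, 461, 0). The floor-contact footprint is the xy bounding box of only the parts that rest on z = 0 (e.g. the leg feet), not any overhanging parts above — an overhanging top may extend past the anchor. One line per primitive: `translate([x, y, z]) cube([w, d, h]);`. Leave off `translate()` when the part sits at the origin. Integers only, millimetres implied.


translate([270, 461, 0]) cube([1029, 250, 185]);
translate([270, 711, 185]) cube([1029, 250, 185]);
translate([270, 961, 370]) cube([1029, 250, 185]);
translate([270, 1211, 555]) cube([1029, 250, 185]);
translate([270, 1461, 740]) cube([1029, 250, 185]);


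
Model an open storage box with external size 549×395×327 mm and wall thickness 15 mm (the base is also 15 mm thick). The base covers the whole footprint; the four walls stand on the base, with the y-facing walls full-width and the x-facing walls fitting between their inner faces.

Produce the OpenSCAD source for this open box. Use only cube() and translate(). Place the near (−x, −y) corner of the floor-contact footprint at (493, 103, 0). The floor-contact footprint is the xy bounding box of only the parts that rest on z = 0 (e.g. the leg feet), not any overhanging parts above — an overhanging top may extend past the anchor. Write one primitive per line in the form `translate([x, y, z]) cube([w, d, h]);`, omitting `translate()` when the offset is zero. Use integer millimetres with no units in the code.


translate([493, 103, 0]) cube([549, 395, 15]);
translate([493, 103, 15]) cube([549, 15, 312]);
translate([493, 483, 15]) cube([549, 15, 312]);
translate([493, 118, 15]) cube([15, 365, 312]);
translate([1027, 118, 15]) cube([15, 365, 312]);
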